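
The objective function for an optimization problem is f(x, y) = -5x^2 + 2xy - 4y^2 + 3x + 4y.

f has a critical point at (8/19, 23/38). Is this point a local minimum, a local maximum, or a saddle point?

The Hessian of f is constant: H = [[-10, 2], [2, -8]].
det(H) = (-10)·(-8) − 2² = 76.
det(H) > 0 and tr(H) = -18 < 0, so H is negative definite and the point is a local maximum.

local maximum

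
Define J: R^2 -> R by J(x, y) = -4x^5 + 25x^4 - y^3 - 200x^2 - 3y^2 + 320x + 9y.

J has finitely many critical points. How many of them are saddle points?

4

J separates as a function of x plus a function of y, so ∇J=0 decouples.
∂J/∂x = -20(x - 4)(x - 2)(x - 1)(x + 2) = 0 at x ∈ {-2, 1, 2, 4}; ∂J/∂y = -3(y - 1)(y + 3) = 0 at y ∈ {-3, 1}.
The Hessian is diagonal: diag(J_xx, J_yy). Second derivatives: J_xx(-2)=1440, J_xx(1)=-180, J_xx(2)=160, J_xx(4)=-720; J_yy(-3)=12, J_yy(1)=-12.
Saddle points occur where the two diagonal entries have opposite signs: (-2, 1), (1, -3), (2, 1), (4, -3). Count: 4.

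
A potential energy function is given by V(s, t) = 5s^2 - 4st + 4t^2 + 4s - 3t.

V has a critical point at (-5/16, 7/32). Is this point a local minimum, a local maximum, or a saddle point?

local minimum

The Hessian of V is constant: H = [[10, -4], [-4, 8]].
det(H) = 10·8 − (-4)² = 64.
det(H) > 0 and tr(H) = 18 > 0, so H is positive definite and the point is a local minimum.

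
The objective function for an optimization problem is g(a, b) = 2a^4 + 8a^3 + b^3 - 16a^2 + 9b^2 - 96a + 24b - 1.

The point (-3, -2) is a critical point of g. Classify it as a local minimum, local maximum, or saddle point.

local minimum

The mixed partial ∂²g/∂a∂b is 0, so the Hessian at any point is diag(g_aa, g_bb) = diag(8(3a^2 + 6a - 4), 6(b + 3)).
At (-3, -2): H = diag(40, 6).
Both eigenvalues are positive, so H is positive definite: a local minimum.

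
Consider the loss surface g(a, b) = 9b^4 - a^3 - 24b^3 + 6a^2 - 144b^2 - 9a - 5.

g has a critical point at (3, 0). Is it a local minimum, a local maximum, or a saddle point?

local maximum

The mixed partial ∂²g/∂a∂b is 0, so the Hessian at any point is diag(g_aa, g_bb) = diag(6(-a + 2), 36(3b^2 - 4b - 8)).
At (3, 0): H = diag(-6, -288).
Both eigenvalues are negative, so H is negative definite: a local maximum.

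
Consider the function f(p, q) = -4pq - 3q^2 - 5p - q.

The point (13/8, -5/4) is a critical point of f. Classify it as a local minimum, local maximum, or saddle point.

saddle point

The Hessian of f is constant: H = [[0, -4], [-4, -6]].
det(H) = 0·(-6) − (-4)² = -16.
Since det(H) < 0, H is indefinite and the critical point is a saddle point.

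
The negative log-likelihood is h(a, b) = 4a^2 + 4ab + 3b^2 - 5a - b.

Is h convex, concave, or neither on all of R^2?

convex

h is quadratic, so its Hessian is the constant matrix H = [[8, 4], [4, 6]].
det(H) = 32, tr(H) = 14.
det(H) > 0 and tr(H) > 0, so H is positive definite everywhere: convex.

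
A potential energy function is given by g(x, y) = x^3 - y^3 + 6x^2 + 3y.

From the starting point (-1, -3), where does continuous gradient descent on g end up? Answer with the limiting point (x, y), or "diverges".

g is separable, so gradient descent decouples: x follows -∂g/∂x, y follows -∂g/∂y.
∂g/∂x = 3x(x + 4); at x=-1 this is -9, so x increases.
∂g/∂y = -3(y - 1)(y + 1); at y=-3 this is -24, so y increases.
x converges to its nearest critical value 0 (a local min of the x-part); y converges to -1. The iterate converges to (0, -1).

(0, -1)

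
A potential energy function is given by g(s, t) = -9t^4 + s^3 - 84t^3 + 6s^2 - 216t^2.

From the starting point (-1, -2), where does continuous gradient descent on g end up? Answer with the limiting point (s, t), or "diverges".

g is separable, so gradient descent decouples: s follows -∂g/∂s, t follows -∂g/∂t.
∂g/∂s = 3s(s + 4); at s=-1 this is -9, so s increases.
∂g/∂t = -36t(t + 3)(t + 4); at t=-2 this is 144, so t decreases.
s converges to its nearest critical value 0 (a local min of the s-part); t converges to -3. The iterate converges to (0, -3).

(0, -3)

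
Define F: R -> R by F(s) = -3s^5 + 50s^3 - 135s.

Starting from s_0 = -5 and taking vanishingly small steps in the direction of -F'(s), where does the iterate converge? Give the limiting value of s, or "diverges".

-3

F'(s) = -15(s - 3)(s - 1)(s + 1)(s + 3), so F'(-5) = -5760.
Gradient descent moves in the -F' direction, i.e. s is increasing.
The nearest critical point in that direction is s = -3, where F'' = 720 > 0 (a local minimum). The iterate converges there.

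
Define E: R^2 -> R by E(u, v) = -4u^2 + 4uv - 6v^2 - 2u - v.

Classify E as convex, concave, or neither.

E is quadratic, so its Hessian is the constant matrix H = [[-8, 4], [4, -12]].
det(H) = 80, tr(H) = -20.
det(H) > 0 and tr(H) < 0, so H is negative definite everywhere: concave.

concave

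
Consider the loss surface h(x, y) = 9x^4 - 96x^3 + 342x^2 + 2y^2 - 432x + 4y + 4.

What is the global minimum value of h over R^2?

-175

h(x,y) separates as P(x) + Q(y) + 4, so its minimum is min P + min Q + 4.
P'(x) = 36(x - 4)(x - 3)(x - 1) vanishes at x ∈ {1, 3, 4}; Q'(y) = 4y + 4 vanishes at y ∈ {-1}.
Local minima of P (where P''>0): P(1)=-177, P(4)=-96. Local minima of Q: Q(-1)=-2.
So the global minimum of h is P(1) + Q(-1) + 4 = -177 − 2 + 4 = -175, attained at (1, -1).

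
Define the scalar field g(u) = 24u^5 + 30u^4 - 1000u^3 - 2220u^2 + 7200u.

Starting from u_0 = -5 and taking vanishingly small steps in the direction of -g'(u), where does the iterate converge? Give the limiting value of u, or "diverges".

diverges

g'(u) = 120(u - 5)(u - 1)(u + 3)(u + 4), so g'(-5) = 14400.
Gradient descent moves in the -g' direction, i.e. u is decreasing.
There is no critical point below u=-5, and g' keeps the same sign, so the iterate runs off to −∞.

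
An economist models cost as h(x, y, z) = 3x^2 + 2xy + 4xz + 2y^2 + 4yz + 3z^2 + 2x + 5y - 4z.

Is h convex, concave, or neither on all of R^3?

convex

h is quadratic, so its Hessian is the constant matrix H = [[6, 2, 4], [2, 4, 4], [4, 4, 6]].
Leading principal minors: 6, 20, 24.
All positive ⇒ H ≻ 0 ⇒ convex.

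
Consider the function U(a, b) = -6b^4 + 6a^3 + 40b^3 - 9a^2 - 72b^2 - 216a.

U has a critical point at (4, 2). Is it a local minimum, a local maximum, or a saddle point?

The mixed partial ∂²U/∂a∂b is 0, so the Hessian at any point is diag(U_aa, U_bb) = diag(18(2a - 1), 24(-3b^2 + 10b - 6)).
At (4, 2): H = diag(126, 48).
Both eigenvalues are positive, so H is positive definite: a local minimum.

local minimum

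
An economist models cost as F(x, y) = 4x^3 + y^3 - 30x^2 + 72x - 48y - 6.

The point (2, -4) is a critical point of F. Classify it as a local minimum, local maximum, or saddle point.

local maximum

The mixed partial ∂²F/∂x∂y is 0, so the Hessian at any point is diag(F_xx, F_yy) = diag(12(2x - 5), 6y).
At (2, -4): H = diag(-12, -24).
Both eigenvalues are negative, so H is negative definite: a local maximum.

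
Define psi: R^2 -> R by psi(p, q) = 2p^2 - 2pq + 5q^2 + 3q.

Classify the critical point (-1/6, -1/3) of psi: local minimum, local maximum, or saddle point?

local minimum

The Hessian of psi is constant: H = [[4, -2], [-2, 10]].
det(H) = 4·10 − (-2)² = 36.
det(H) > 0 and tr(H) = 14 > 0, so H is positive definite and the point is a local minimum.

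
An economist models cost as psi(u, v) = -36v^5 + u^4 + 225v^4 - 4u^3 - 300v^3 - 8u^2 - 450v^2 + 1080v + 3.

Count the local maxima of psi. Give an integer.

2

psi separates as a function of u plus a function of v, so ∇psi=0 decouples.
∂psi/∂u = 4u(u - 4)(u + 1) = 0 at u ∈ {-1, 0, 4}; ∂psi/∂v = -180(v - 3)(v - 2)(v - 1)(v + 1) = 0 at v ∈ {-1, 1, 2, 3}.
The Hessian is diagonal: diag(psi_uu, psi_vv). Second derivatives: psi_uu(-1)=20, psi_uu(0)=-16, psi_uu(4)=80; psi_vv(-1)=4320, psi_vv(1)=-720, psi_vv(2)=540, psi_vv(3)=-1440.
Local maxima occur where both diagonal entries negative: (0, 1), (0, 3). Count: 2.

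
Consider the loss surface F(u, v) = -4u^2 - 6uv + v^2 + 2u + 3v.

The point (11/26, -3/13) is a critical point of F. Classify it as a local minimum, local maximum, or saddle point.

saddle point

The Hessian of F is constant: H = [[-8, -6], [-6, 2]].
det(H) = (-8)·2 − (-6)² = -52.
Since det(H) < 0, H is indefinite and the critical point is a saddle point.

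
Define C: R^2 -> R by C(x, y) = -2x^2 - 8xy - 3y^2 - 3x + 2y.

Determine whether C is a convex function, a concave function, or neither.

C is quadratic, so its Hessian is the constant matrix H = [[-4, -8], [-8, -6]].
det(H) = -40, tr(H) = -10.
det(H) < 0, so H is indefinite: neither convex nor concave.

neither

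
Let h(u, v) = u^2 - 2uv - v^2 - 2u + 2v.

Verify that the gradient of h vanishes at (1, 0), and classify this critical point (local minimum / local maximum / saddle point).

saddle point

∇h = (2u - 2v - 2, -2u - 2v + 2); substituting (1, 0) gives ∇h = (0, 0), so (1, 0) is indeed a critical point.
The Hessian of h is constant: H = [[2, -2], [-2, -2]].
det(H) = 2·(-2) − (-2)² = -8.
Since det(H) < 0, H is indefinite and the critical point is a saddle point.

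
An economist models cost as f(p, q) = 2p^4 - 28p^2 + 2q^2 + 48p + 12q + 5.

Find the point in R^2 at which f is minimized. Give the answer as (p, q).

(-3, -3)

f(p,q) separates as A(p) + B(q) + 5, so its minimum is min A + min B + 5.
A'(p) = 8(p - 2)(p - 1)(p + 3) vanishes at p ∈ {-3, 1, 2}; B'(q) = 4q + 12 vanishes at q ∈ {-3}.
Local minima of A (where A''>0): A(-3)=-234, A(2)=16. Local minima of B: B(-3)=-18.
So the global minimum of f is A(-3) + B(-3) + 5 = -234 − 18 + 5 = -247, attained at (-3, -3).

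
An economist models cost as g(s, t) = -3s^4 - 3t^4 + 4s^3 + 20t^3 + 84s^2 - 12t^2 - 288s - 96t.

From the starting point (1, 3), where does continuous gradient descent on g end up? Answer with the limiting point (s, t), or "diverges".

(2, 2)

g is separable, so gradient descent decouples: s follows -∂g/∂s, t follows -∂g/∂t.
∂g/∂s = -12(s - 3)(s - 2)(s + 4); at s=1 this is -120, so s increases.
∂g/∂t = -12(t - 4)(t - 2)(t + 1); at t=3 this is 48, so t decreases.
s converges to its nearest critical value 2 (a local min of the s-part); t converges to 2. The iterate converges to (2, 2).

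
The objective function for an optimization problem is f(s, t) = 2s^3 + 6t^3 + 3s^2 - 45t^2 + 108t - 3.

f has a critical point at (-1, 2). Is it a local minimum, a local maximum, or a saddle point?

local maximum

The mixed partial ∂²f/∂s∂t is 0, so the Hessian at any point is diag(f_ss, f_tt) = diag(6(2s + 1), 18(2t - 5)).
At (-1, 2): H = diag(-6, -18).
Both eigenvalues are negative, so H is negative definite: a local maximum.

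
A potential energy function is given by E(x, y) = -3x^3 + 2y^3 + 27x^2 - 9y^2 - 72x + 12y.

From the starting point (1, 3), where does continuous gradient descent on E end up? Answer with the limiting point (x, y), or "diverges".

E is separable, so gradient descent decouples: x follows -∂E/∂x, y follows -∂E/∂y.
∂E/∂x = -9(x - 4)(x - 2); at x=1 this is -27, so x increases.
∂E/∂y = 6(y - 2)(y - 1); at y=3 this is 12, so y decreases.
x converges to its nearest critical value 2 (a local min of the x-part); y converges to 2. The iterate converges to (2, 2).

(2, 2)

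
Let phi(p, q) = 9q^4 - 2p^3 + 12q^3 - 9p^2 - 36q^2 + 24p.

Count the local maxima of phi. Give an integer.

1

phi separates as a function of p plus a function of q, so ∇phi=0 decouples.
∂phi/∂p = -6(p - 1)(p + 4) = 0 at p ∈ {-4, 1}; ∂phi/∂q = 36q(q - 1)(q + 2) = 0 at q ∈ {-2, 0, 1}.
The Hessian is diagonal: diag(phi_pp, phi_qq). Second derivatives: phi_pp(-4)=30, phi_pp(1)=-30; phi_qq(-2)=216, phi_qq(0)=-72, phi_qq(1)=108.
Local maxima occur where both diagonal entries negative: (1, 0). Count: 1.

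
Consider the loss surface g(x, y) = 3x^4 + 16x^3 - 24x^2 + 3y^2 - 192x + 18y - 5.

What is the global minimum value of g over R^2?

g(x,y) separates as P(x) + Q(y) − 5, so its minimum is min P + min Q − 5.
P'(x) = 12(x - 2)(x + 2)(x + 4) vanishes at x ∈ {-4, -2, 2}; Q'(y) = 6y + 18 vanishes at y ∈ {-3}.
Local minima of P (where P''>0): P(-4)=128, P(2)=-304. Local minima of Q: Q(-3)=-27.
So the global minimum of g is P(2) + Q(-3) − 5 = -304 − 27 − 5 = -336, attained at (2, -3).

-336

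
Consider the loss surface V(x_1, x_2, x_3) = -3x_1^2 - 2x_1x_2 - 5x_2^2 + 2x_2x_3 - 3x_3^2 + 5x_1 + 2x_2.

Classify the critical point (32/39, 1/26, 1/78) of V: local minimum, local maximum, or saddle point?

The Hessian is constant: H = [[-6, -2, 0], [-2, -10, 2], [0, 2, -6]].
Leading principal minors: Δ₁ = -6, Δ₂ = 56, Δ₃ = -312.
The minors alternate sign starting negative (−, +, −), so H is negative definite: a local maximum.

local maximum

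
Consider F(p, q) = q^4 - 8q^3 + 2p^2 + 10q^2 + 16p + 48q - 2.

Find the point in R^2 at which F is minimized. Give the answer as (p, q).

(-4, -1)

F(p,q) separates as A(p) + B(q) − 2, so its minimum is min A + min B − 2.
A'(p) = 4p + 16 vanishes at p ∈ {-4}; B'(q) = 4(q - 4)(q - 3)(q + 1) vanishes at q ∈ {-1, 3, 4}.
Local minima of A (where A''>0): A(-4)=-32. Local minima of B: B(-1)=-29, B(4)=96.
So the global minimum of F is A(-4) + B(-1) − 2 = -32 − 29 − 2 = -63, attained at (-4, -1).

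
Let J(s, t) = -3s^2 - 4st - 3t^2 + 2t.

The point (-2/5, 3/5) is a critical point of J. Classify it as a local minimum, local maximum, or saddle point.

local maximum

The Hessian of J is constant: H = [[-6, -4], [-4, -6]].
det(H) = (-6)·(-6) − (-4)² = 20.
det(H) > 0 and tr(H) = -12 < 0, so H is negative definite and the point is a local maximum.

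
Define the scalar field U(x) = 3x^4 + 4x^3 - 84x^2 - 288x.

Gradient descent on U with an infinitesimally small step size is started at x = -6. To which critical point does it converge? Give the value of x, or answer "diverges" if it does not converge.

-3

U'(x) = 12(x - 4)(x + 2)(x + 3), so U'(-6) = -1440.
Gradient descent moves in the -U' direction, i.e. x is increasing.
The nearest critical point in that direction is x = -3, where U'' = 84 > 0 (a local minimum). The iterate converges there.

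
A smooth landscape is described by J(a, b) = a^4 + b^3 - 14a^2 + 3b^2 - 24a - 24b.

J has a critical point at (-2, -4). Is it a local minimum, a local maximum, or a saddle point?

The mixed partial ∂²J/∂a∂b is 0, so the Hessian at any point is diag(J_aa, J_bb) = diag(4(3a^2 - 7), 6(b + 1)).
At (-2, -4): H = diag(20, -18).
The eigenvalues have opposite signs, so H is indefinite: a saddle point.

saddle point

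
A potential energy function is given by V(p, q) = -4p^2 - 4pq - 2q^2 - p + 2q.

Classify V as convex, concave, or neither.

V is quadratic, so its Hessian is the constant matrix H = [[-8, -4], [-4, -4]].
det(H) = 16, tr(H) = -12.
det(H) > 0 and tr(H) < 0, so H is negative definite everywhere: concave.

concave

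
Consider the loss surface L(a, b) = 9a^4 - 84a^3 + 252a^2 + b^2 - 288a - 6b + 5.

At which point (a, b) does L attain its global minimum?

(4, 3)

L(a,b) separates as P(a) + Q(b) + 5, so its minimum is min P + min Q + 5.
P'(a) = 36(a - 4)(a - 2)(a - 1) vanishes at a ∈ {1, 2, 4}; Q'(b) = 2b - 6 vanishes at b ∈ {3}.
Local minima of P (where P''>0): P(1)=-111, P(4)=-192. Local minima of Q: Q(3)=-9.
So the global minimum of L is P(4) + Q(3) + 5 = -192 − 9 + 5 = -196, attained at (4, 3).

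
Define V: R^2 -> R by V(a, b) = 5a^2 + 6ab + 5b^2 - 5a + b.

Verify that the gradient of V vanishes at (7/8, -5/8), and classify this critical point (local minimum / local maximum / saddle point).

local minimum

∇V = (10a + 6b - 5, 6a + 10b + 1); substituting (7/8, -5/8) gives ∇V = (0, 0), so (7/8, -5/8) is indeed a critical point.
The Hessian of V is constant: H = [[10, 6], [6, 10]].
det(H) = 10·10 − 6² = 64.
det(H) > 0 and tr(H) = 20 > 0, so H is positive definite and the point is a local minimum.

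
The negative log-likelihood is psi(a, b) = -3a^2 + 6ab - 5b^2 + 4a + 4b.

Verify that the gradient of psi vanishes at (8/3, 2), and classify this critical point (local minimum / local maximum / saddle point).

local maximum

∇psi = (-6a + 6b + 4, 6a - 10b + 4); substituting (8/3, 2) gives ∇psi = (0, 0), so (8/3, 2) is indeed a critical point.
The Hessian of psi is constant: H = [[-6, 6], [6, -10]].
det(H) = (-6)·(-10) − 6² = 24.
det(H) > 0 and tr(H) = -16 < 0, so H is negative definite and the point is a local maximum.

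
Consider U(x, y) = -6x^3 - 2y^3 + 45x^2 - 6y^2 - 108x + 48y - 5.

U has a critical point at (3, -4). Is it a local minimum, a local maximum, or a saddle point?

saddle point

The mixed partial ∂²U/∂x∂y is 0, so the Hessian at any point is diag(U_xx, U_yy) = diag(18(-2x + 5), -12(y + 1)).
At (3, -4): H = diag(-18, 36).
The eigenvalues have opposite signs, so H is indefinite: a saddle point.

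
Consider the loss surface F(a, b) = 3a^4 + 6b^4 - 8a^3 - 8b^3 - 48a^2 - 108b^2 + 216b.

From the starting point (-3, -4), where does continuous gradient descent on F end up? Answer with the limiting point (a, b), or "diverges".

(-2, -3)

F is separable, so gradient descent decouples: a follows -∂F/∂a, b follows -∂F/∂b.
∂F/∂a = 12a(a - 4)(a + 2); at a=-3 this is -252, so a increases.
∂F/∂b = 24(b - 3)(b - 1)(b + 3); at b=-4 this is -840, so b increases.
a converges to its nearest critical value -2 (a local min of the a-part); b converges to -3. The iterate converges to (-2, -3).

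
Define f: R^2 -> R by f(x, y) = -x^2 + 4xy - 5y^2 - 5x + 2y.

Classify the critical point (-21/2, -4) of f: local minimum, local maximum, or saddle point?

local maximum

The Hessian of f is constant: H = [[-2, 4], [4, -10]].
det(H) = (-2)·(-10) − 4² = 4.
det(H) > 0 and tr(H) = -12 < 0, so H is negative definite and the point is a local maximum.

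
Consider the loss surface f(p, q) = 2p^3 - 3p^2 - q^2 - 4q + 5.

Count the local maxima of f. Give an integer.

1

f separates as a function of p plus a function of q, so ∇f=0 decouples.
∂f/∂p = 6p(p - 1) = 0 at p ∈ {0, 1}; ∂f/∂q = -2(q + 2) = 0 at q ∈ {-2}.
The Hessian is diagonal: diag(f_pp, f_qq). Second derivatives: f_pp(0)=-6, f_pp(1)=6; f_qq(-2)=-2.
Local maxima occur where both diagonal entries negative: (0, -2). Count: 1.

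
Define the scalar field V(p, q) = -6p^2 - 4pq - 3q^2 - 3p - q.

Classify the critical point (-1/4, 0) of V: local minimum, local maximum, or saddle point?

The Hessian of V is constant: H = [[-12, -4], [-4, -6]].
det(H) = (-12)·(-6) − (-4)² = 56.
det(H) > 0 and tr(H) = -18 < 0, so H is negative definite and the point is a local maximum.

local maximum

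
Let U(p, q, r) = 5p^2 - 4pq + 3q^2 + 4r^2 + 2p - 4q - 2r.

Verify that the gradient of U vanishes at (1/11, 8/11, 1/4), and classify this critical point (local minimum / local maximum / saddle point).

local minimum

∇U = (10p - 4q + 2, -4p + 6q - 4, 8r - 2); substituting (1/11, 8/11, 1/4) gives ∇U = (0, 0, 0), so (1/11, 8/11, 1/4) is indeed a critical point.
The Hessian is constant: H = [[10, -4, 0], [-4, 6, 0], [0, 0, 8]].
Leading principal minors: Δ₁ = 10, Δ₂ = 44, Δ₃ = 352.
All leading minors are positive, so H is positive definite: a local minimum.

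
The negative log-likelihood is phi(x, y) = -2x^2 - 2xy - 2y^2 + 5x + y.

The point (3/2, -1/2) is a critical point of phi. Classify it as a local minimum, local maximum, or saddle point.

The Hessian of phi is constant: H = [[-4, -2], [-2, -4]].
det(H) = (-4)·(-4) − (-2)² = 12.
det(H) > 0 and tr(H) = -8 < 0, so H is negative definite and the point is a local maximum.

local maximum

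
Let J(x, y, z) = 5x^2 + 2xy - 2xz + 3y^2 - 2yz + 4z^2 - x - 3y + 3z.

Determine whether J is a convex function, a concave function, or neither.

J is quadratic, so its Hessian is the constant matrix H = [[10, 2, -2], [2, 6, -2], [-2, -2, 8]].
Leading principal minors: 10, 56, 400.
All positive ⇒ H ≻ 0 ⇒ convex.

convex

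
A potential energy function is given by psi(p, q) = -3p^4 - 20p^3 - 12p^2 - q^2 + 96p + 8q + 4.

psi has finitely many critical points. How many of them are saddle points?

1

psi separates as a function of p plus a function of q, so ∇psi=0 decouples.
∂psi/∂p = -12(p - 1)(p + 2)(p + 4) = 0 at p ∈ {-4, -2, 1}; ∂psi/∂q = -2(q - 4) = 0 at q ∈ {4}.
The Hessian is diagonal: diag(psi_pp, psi_qq). Second derivatives: psi_pp(-4)=-120, psi_pp(-2)=72, psi_pp(1)=-180; psi_qq(4)=-2.
Saddle points occur where the two diagonal entries have opposite signs: (-2, 4). Count: 1.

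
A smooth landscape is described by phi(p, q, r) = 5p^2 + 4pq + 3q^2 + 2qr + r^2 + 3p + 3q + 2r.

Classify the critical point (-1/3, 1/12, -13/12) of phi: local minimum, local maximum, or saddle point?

local minimum

The Hessian is constant: H = [[10, 4, 0], [4, 6, 2], [0, 2, 2]].
Leading principal minors: Δ₁ = 10, Δ₂ = 44, Δ₃ = 48.
All leading minors are positive, so H is positive definite: a local minimum.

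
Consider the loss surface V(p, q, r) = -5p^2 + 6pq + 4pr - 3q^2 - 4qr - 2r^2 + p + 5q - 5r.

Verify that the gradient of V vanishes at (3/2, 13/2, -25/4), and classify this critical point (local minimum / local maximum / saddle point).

local maximum

∇V = (-10p + 6q + 4r + 1, 6p - 6q - 4r + 5, 4p - 4q - 4r - 5); substituting (3/2, 13/2, -25/4) gives ∇V = (0, 0, 0), so (3/2, 13/2, -25/4) is indeed a critical point.
The Hessian is constant: H = [[-10, 6, 4], [6, -6, -4], [4, -4, -4]].
Leading principal minors: Δ₁ = -10, Δ₂ = 24, Δ₃ = -32.
The minors alternate sign starting negative (−, +, −), so H is negative definite: a local maximum.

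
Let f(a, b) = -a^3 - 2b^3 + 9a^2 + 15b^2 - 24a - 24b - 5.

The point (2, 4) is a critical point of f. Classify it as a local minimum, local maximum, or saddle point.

The mixed partial ∂²f/∂a∂b is 0, so the Hessian at any point is diag(f_aa, f_bb) = diag(6(-a + 3), 6(-2b + 5)).
At (2, 4): H = diag(6, -18).
The eigenvalues have opposite signs, so H is indefinite: a saddle point.

saddle point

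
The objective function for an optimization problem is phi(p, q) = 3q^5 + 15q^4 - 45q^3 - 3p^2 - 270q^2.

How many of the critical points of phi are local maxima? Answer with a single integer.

phi separates as a function of p plus a function of q, so ∇phi=0 decouples.
∂phi/∂p = -6p = 0 at p ∈ {0}; ∂phi/∂q = 15q(q - 3)(q + 3)(q + 4) = 0 at q ∈ {-4, -3, 0, 3}.
The Hessian is diagonal: diag(phi_pp, phi_qq). Second derivatives: phi_pp(0)=-6; phi_qq(-4)=-420, phi_qq(-3)=270, phi_qq(0)=-540, phi_qq(3)=1890.
Local maxima occur where both diagonal entries negative: (0, -4), (0, 0). Count: 2.

2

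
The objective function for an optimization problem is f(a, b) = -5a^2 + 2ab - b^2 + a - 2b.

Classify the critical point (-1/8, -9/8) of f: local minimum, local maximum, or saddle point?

local maximum

The Hessian of f is constant: H = [[-10, 2], [2, -2]].
det(H) = (-10)·(-2) − 2² = 16.
det(H) > 0 and tr(H) = -12 < 0, so H is negative definite and the point is a local maximum.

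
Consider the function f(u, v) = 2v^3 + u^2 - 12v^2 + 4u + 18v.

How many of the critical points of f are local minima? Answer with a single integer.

f separates as a function of u plus a function of v, so ∇f=0 decouples.
∂f/∂u = 2(u + 2) = 0 at u ∈ {-2}; ∂f/∂v = 6(v - 3)(v - 1) = 0 at v ∈ {1, 3}.
The Hessian is diagonal: diag(f_uu, f_vv). Second derivatives: f_uu(-2)=2; f_vv(1)=-12, f_vv(3)=12.
Local minima occur where both diagonal entries positive: (-2, 3). Count: 1.

1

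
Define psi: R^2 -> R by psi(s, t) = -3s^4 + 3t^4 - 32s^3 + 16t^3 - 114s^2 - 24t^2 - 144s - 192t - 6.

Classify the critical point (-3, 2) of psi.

local minimum

The mixed partial ∂²psi/∂s∂t is 0, so the Hessian at any point is diag(psi_ss, psi_tt) = diag(-12(3s^2 + 16s + 19), 12(3t^2 + 8t - 4)).
At (-3, 2): H = diag(24, 288).
Both eigenvalues are positive, so H is positive definite: a local minimum.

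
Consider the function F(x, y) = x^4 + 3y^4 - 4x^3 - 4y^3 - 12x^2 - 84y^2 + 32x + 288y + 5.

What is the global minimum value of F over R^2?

-1531

F(x,y) separates as P(x) + Q(y) + 5, so its minimum is min P + min Q + 5.
P'(x) = 4(x - 4)(x - 1)(x + 2) vanishes at x ∈ {-2, 1, 4}; Q'(y) = 12(y - 3)(y - 2)(y + 4) vanishes at y ∈ {-4, 2, 3}.
Local minima of P (where P''>0): P(-2)=-64, P(4)=-64. Local minima of Q: Q(-4)=-1472, Q(3)=243.
So the global minimum of F is P(-2) + Q(-4) + 5 = -64 − 1472 + 5 = -1531, attained at (-2, -4).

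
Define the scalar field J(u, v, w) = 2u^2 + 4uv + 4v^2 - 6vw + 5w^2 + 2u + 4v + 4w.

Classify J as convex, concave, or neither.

convex

J is quadratic, so its Hessian is the constant matrix H = [[4, 4, 0], [4, 8, -6], [0, -6, 10]].
Leading principal minors: 4, 16, 16.
All positive ⇒ H ≻ 0 ⇒ convex.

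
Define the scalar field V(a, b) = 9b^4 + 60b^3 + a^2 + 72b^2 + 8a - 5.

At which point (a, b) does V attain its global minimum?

V(a,b) separates as P(a) + Q(b) − 5, so its minimum is min P + min Q − 5.
P'(a) = 2a + 8 vanishes at a ∈ {-4}; Q'(b) = 36b(b + 1)(b + 4) vanishes at b ∈ {-4, -1, 0}.
Local minima of P (where P''>0): P(-4)=-16. Local minima of Q: Q(-4)=-384, Q(0)=0.
So the global minimum of V is P(-4) + Q(-4) − 5 = -16 − 384 − 5 = -405, attained at (-4, -4).

(-4, -4)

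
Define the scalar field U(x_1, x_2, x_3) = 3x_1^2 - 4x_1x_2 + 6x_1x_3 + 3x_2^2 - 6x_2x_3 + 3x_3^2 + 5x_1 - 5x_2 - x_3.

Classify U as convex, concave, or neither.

U is quadratic, so its Hessian is the constant matrix H = [[6, -4, 6], [-4, 6, -6], [6, -6, 6]].
Leading principal minors: 6, 20, -24.
Neither pattern holds ⇒ H is indefinite ⇒ neither convex nor concave.

neither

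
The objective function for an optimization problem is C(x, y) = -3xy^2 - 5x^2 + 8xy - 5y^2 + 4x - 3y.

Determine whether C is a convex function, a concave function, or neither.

The term -3xy^2 is cubic, so the Hessian is not constant.
∂²C/∂y² = -6x - 10, which takes both signs as x varies (negative for sufficiently large x). A diagonal entry of the Hessian changing sign means the Hessian is neither positive- nor negative-semidefinite on all of R^2.

neither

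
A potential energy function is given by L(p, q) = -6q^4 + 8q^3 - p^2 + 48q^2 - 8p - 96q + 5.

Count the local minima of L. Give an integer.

0

L separates as a function of p plus a function of q, so ∇L=0 decouples.
∂L/∂p = -2(p + 4) = 0 at p ∈ {-4}; ∂L/∂q = -24(q - 2)(q - 1)(q + 2) = 0 at q ∈ {-2, 1, 2}.
The Hessian is diagonal: diag(L_pp, L_qq). Second derivatives: L_pp(-4)=-2; L_qq(-2)=-288, L_qq(1)=72, L_qq(2)=-96.
Local minima occur where both diagonal entries positive: none. Count: 0.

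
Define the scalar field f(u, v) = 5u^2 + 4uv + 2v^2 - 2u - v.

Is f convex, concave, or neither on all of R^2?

convex

f is quadratic, so its Hessian is the constant matrix H = [[10, 4], [4, 4]].
det(H) = 24, tr(H) = 14.
det(H) > 0 and tr(H) > 0, so H is positive definite everywhere: convex.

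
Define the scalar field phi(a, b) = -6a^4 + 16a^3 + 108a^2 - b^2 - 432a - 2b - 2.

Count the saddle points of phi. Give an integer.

phi separates as a function of a plus a function of b, so ∇phi=0 decouples.
∂phi/∂a = -24(a - 3)(a - 2)(a + 3) = 0 at a ∈ {-3, 2, 3}; ∂phi/∂b = -2(b + 1) = 0 at b ∈ {-1}.
The Hessian is diagonal: diag(phi_aa, phi_bb). Second derivatives: phi_aa(-3)=-720, phi_aa(2)=120, phi_aa(3)=-144; phi_bb(-1)=-2.
Saddle points occur where the two diagonal entries have opposite signs: (2, -1). Count: 1.

1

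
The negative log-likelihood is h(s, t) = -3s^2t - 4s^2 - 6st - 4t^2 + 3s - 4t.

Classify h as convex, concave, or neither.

neither

The term -3s^2t is cubic, so the Hessian is not constant.
∂²h/∂s² = -6t - 8, which takes both signs as t varies (negative for sufficiently large t). A diagonal entry of the Hessian changing sign means the Hessian is neither positive- nor negative-semidefinite on all of R^2.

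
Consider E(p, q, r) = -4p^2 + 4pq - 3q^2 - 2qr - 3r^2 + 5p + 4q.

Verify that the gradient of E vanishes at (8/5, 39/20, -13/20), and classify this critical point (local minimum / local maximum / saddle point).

∇E = (-8p + 4q + 5, 4p - 6q - 2r + 4, -2q - 6r); substituting (8/5, 39/20, -13/20) gives ∇E = (0, 0, 0), so (8/5, 39/20, -13/20) is indeed a critical point.
The Hessian is constant: H = [[-8, 4, 0], [4, -6, -2], [0, -2, -6]].
Leading principal minors: Δ₁ = -8, Δ₂ = 32, Δ₃ = -160.
The minors alternate sign starting negative (−, +, −), so H is negative definite: a local maximum.

local maximum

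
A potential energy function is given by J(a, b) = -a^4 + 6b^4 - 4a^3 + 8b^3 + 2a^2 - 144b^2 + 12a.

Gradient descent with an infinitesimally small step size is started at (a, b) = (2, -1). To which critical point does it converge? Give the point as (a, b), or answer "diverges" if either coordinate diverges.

J is separable, so gradient descent decouples: a follows -∂J/∂a, b follows -∂J/∂b.
∂J/∂a = -4(a - 1)(a + 1)(a + 3); at a=2 this is -60, so a increases.
∂J/∂b = 24b(b - 3)(b + 4); at b=-1 this is 288, so b decreases.
The a-coordinate has no critical point in that direction and runs off to infinity.

diverges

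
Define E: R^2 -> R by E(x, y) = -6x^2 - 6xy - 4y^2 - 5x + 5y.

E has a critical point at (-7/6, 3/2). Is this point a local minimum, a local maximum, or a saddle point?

local maximum

The Hessian of E is constant: H = [[-12, -6], [-6, -8]].
det(H) = (-12)·(-8) − (-6)² = 60.
det(H) > 0 and tr(H) = -20 < 0, so H is negative definite and the point is a local maximum.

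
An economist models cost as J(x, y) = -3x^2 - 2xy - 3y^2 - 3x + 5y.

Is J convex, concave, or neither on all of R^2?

J is quadratic, so its Hessian is the constant matrix H = [[-6, -2], [-2, -6]].
det(H) = 32, tr(H) = -12.
det(H) > 0 and tr(H) < 0, so H is negative definite everywhere: concave.

concave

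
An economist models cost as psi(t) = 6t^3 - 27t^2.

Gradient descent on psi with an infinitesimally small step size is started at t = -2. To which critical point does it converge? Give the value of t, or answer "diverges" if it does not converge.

psi'(t) = 18t(t - 3), so psi'(-2) = 180.
Gradient descent moves in the -psi' direction, i.e. t is decreasing.
There is no critical point below t=-2, and psi' keeps the same sign, so the iterate runs off to −∞.

diverges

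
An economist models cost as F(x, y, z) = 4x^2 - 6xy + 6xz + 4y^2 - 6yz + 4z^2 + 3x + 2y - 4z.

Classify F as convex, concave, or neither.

F is quadratic, so its Hessian is the constant matrix H = [[8, -6, 6], [-6, 8, -6], [6, -6, 8]].
Leading principal minors: 8, 28, 80.
All positive ⇒ H ≻ 0 ⇒ convex.

convex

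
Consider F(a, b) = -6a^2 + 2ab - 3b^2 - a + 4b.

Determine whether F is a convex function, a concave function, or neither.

concave

F is quadratic, so its Hessian is the constant matrix H = [[-12, 2], [2, -6]].
det(H) = 68, tr(H) = -18.
det(H) > 0 and tr(H) < 0, so H is negative definite everywhere: concave.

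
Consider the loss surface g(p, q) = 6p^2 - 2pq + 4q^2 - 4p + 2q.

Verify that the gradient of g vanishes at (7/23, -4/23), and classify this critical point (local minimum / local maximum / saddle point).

∇g = (12p - 2q - 4, -2p + 8q + 2); substituting (7/23, -4/23) gives ∇g = (0, 0), so (7/23, -4/23) is indeed a critical point.
The Hessian of g is constant: H = [[12, -2], [-2, 8]].
det(H) = 12·8 − (-2)² = 92.
det(H) > 0 and tr(H) = 20 > 0, so H is positive definite and the point is a local minimum.

local minimum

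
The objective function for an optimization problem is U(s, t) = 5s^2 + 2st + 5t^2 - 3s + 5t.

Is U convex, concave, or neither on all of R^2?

convex

U is quadratic, so its Hessian is the constant matrix H = [[10, 2], [2, 10]].
det(H) = 96, tr(H) = 20.
det(H) > 0 and tr(H) > 0, so H is positive definite everywhere: convex.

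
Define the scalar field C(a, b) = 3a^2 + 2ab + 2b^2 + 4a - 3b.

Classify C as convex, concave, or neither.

convex

C is quadratic, so its Hessian is the constant matrix H = [[6, 2], [2, 4]].
det(H) = 20, tr(H) = 10.
det(H) > 0 and tr(H) > 0, so H is positive definite everywhere: convex.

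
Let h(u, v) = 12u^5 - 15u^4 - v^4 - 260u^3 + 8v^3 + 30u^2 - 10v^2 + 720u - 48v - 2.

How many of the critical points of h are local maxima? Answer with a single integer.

h separates as a function of u plus a function of v, so ∇h=0 decouples.
∂h/∂u = 60(u - 4)(u - 1)(u + 1)(u + 3) = 0 at u ∈ {-3, -1, 1, 4}; ∂h/∂v = -4(v - 4)(v - 3)(v + 1) = 0 at v ∈ {-1, 3, 4}.
The Hessian is diagonal: diag(h_uu, h_vv). Second derivatives: h_uu(-3)=-3360, h_uu(-1)=1200, h_uu(1)=-1440, h_uu(4)=6300; h_vv(-1)=-80, h_vv(3)=16, h_vv(4)=-20.
Local maxima occur where both diagonal entries negative: (-3, -1), (-3, 4), (1, -1), (1, 4). Count: 4.

4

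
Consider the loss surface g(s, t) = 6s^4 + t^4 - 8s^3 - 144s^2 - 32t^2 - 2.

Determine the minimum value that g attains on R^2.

g(s,t) separates as P(s) + Q(t) − 2, so its minimum is min P + min Q − 2.
P'(s) = 24s(s - 4)(s + 3) vanishes at s ∈ {-3, 0, 4}; Q'(t) = 4t(t - 4)(t + 4) vanishes at t ∈ {-4, 0, 4}.
Local minima of P (where P''>0): P(-3)=-594, P(4)=-1280. Local minima of Q: Q(-4)=-256, Q(4)=-256.
So the global minimum of g is P(4) + Q(-4) − 2 = -1280 − 256 − 2 = -1538, attained at (4, -4).

-1538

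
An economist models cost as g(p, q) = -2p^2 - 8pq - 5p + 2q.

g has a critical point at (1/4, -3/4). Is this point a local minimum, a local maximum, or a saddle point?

The Hessian of g is constant: H = [[-4, -8], [-8, 0]].
det(H) = (-4)·0 − (-8)² = -64.
Since det(H) < 0, H is indefinite and the critical point is a saddle point.

saddle point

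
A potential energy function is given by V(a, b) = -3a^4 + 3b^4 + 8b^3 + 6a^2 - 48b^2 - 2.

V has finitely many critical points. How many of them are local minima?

2

V separates as a function of a plus a function of b, so ∇V=0 decouples.
∂V/∂a = -12a(a - 1)(a + 1) = 0 at a ∈ {-1, 0, 1}; ∂V/∂b = 12b(b - 2)(b + 4) = 0 at b ∈ {-4, 0, 2}.
The Hessian is diagonal: diag(V_aa, V_bb). Second derivatives: V_aa(-1)=-24, V_aa(0)=12, V_aa(1)=-24; V_bb(-4)=288, V_bb(0)=-96, V_bb(2)=144.
Local minima occur where both diagonal entries positive: (0, -4), (0, 2). Count: 2.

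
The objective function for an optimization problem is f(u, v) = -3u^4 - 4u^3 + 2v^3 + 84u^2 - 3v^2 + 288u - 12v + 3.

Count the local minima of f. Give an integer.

f separates as a function of u plus a function of v, so ∇f=0 decouples.
∂f/∂u = -12(u - 4)(u + 2)(u + 3) = 0 at u ∈ {-3, -2, 4}; ∂f/∂v = 6(v - 2)(v + 1) = 0 at v ∈ {-1, 2}.
The Hessian is diagonal: diag(f_uu, f_vv). Second derivatives: f_uu(-3)=-84, f_uu(-2)=72, f_uu(4)=-504; f_vv(-1)=-18, f_vv(2)=18.
Local minima occur where both diagonal entries positive: (-2, 2). Count: 1.

1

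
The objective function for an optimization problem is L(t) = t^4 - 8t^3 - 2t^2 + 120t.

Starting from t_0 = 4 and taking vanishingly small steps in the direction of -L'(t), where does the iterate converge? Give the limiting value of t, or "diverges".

L'(t) = 4(t - 5)(t - 3)(t + 2), so L'(4) = -24.
Gradient descent moves in the -L' direction, i.e. t is increasing.
The nearest critical point in that direction is t = 5, where L'' = 56 > 0 (a local minimum). The iterate converges there.

5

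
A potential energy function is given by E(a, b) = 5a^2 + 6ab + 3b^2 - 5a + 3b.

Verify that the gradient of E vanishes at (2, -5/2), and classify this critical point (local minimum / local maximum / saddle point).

∇E = (10a + 6b - 5, 6a + 6b + 3); substituting (2, -5/2) gives ∇E = (0, 0), so (2, -5/2) is indeed a critical point.
The Hessian of E is constant: H = [[10, 6], [6, 6]].
det(H) = 10·6 − 6² = 24.
det(H) > 0 and tr(H) = 16 > 0, so H is positive definite and the point is a local minimum.

local minimum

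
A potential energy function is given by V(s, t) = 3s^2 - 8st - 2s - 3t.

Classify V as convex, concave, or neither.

neither

V is quadratic, so its Hessian is the constant matrix H = [[6, -8], [-8, 0]].
det(H) = -64, tr(H) = 6.
det(H) < 0, so H is indefinite: neither convex nor concave.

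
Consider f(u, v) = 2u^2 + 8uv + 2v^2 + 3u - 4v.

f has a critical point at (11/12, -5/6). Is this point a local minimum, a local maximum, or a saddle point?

The Hessian of f is constant: H = [[4, 8], [8, 4]].
det(H) = 4·4 − 8² = -48.
Since det(H) < 0, H is indefinite and the critical point is a saddle point.

saddle point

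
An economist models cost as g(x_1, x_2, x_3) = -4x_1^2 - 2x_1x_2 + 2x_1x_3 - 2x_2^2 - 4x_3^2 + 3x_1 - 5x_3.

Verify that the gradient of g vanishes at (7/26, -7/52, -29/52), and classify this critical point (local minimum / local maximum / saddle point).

∇g = (-8x_1 - 2x_2 + 2x_3 + 3, -2x_1 - 4x_2, 2x_1 - 8x_3 - 5); substituting (7/26, -7/52, -29/52) gives ∇g = (0, 0, 0), so (7/26, -7/52, -29/52) is indeed a critical point.
The Hessian is constant: H = [[-8, -2, 2], [-2, -4, 0], [2, 0, -8]].
Leading principal minors: Δ₁ = -8, Δ₂ = 28, Δ₃ = -208.
The minors alternate sign starting negative (−, +, −), so H is negative definite: a local maximum.

local maximum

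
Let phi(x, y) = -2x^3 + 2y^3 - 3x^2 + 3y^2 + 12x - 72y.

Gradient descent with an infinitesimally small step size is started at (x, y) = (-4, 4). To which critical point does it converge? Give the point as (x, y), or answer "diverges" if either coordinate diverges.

phi is separable, so gradient descent decouples: x follows -∂phi/∂x, y follows -∂phi/∂y.
∂phi/∂x = -6(x - 1)(x + 2); at x=-4 this is -60, so x increases.
∂phi/∂y = 6(y - 3)(y + 4); at y=4 this is 48, so y decreases.
x converges to its nearest critical value -2 (a local min of the x-part); y converges to 3. The iterate converges to (-2, 3).

(-2, 3)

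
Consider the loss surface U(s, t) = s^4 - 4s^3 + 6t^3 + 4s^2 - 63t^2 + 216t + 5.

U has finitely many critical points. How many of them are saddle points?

U separates as a function of s plus a function of t, so ∇U=0 decouples.
∂U/∂s = 4s(s - 2)(s - 1) = 0 at s ∈ {0, 1, 2}; ∂U/∂t = 18(t - 4)(t - 3) = 0 at t ∈ {3, 4}.
The Hessian is diagonal: diag(U_ss, U_tt). Second derivatives: U_ss(0)=8, U_ss(1)=-4, U_ss(2)=8; U_tt(3)=-18, U_tt(4)=18.
Saddle points occur where the two diagonal entries have opposite signs: (0, 3), (1, 4), (2, 3). Count: 3.

3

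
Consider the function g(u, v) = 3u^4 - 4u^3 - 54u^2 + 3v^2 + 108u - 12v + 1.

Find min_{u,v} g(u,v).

-470

g(u,v) separates as P(u) + Q(v) + 1, so its minimum is min P + min Q + 1.
P'(u) = 12(u - 3)(u - 1)(u + 3) vanishes at u ∈ {-3, 1, 3}; Q'(v) = 6v - 12 vanishes at v ∈ {2}.
Local minima of P (where P''>0): P(-3)=-459, P(3)=-27. Local minima of Q: Q(2)=-12.
So the global minimum of g is P(-3) + Q(2) + 1 = -459 − 12 + 1 = -470, attained at (-3, 2).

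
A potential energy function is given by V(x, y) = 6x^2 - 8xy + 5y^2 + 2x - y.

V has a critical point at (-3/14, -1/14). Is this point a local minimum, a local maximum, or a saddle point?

The Hessian of V is constant: H = [[12, -8], [-8, 10]].
det(H) = 12·10 − (-8)² = 56.
det(H) > 0 and tr(H) = 22 > 0, so H is positive definite and the point is a local minimum.

local minimum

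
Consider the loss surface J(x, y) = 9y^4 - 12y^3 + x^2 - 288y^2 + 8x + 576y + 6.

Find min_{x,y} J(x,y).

-3850

J(x,y) separates as P(x) + Q(y) + 6, so its minimum is min P + min Q + 6.
P'(x) = 2x + 8 vanishes at x ∈ {-4}; Q'(y) = 36(y - 4)(y - 1)(y + 4) vanishes at y ∈ {-4, 1, 4}.
Local minima of P (where P''>0): P(-4)=-16. Local minima of Q: Q(-4)=-3840, Q(4)=-768.
So the global minimum of J is P(-4) + Q(-4) + 6 = -16 − 3840 + 6 = -3850, attained at (-4, -4).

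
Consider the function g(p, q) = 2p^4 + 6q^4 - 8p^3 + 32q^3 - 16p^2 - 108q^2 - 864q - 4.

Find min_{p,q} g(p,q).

-2474

g(p,q) separates as A(p) + B(q) − 4, so its minimum is min A + min B − 4.
A'(p) = 8p(p - 4)(p + 1) vanishes at p ∈ {-1, 0, 4}; B'(q) = 24(q - 3)(q + 3)(q + 4) vanishes at q ∈ {-4, -3, 3}.
Local minima of A (where A''>0): A(-1)=-6, A(4)=-256. Local minima of B: B(-4)=1216, B(3)=-2214.
So the global minimum of g is A(4) + B(3) − 4 = -256 − 2214 − 4 = -2474, attained at (4, 3).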